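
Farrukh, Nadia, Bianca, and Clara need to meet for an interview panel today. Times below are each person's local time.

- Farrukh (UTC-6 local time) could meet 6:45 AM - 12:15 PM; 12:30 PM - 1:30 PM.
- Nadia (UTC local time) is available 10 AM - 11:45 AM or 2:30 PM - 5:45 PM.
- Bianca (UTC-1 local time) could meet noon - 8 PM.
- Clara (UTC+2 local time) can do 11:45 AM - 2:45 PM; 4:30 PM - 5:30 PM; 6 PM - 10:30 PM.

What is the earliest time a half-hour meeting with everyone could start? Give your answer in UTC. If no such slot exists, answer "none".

14:30

Farrukh in UTC: 12:45-18:15, 18:30-19:30 (add 6h to convert from UTC-6).
Nadia in UTC: 10:00-11:45, 14:30-17:45.
Bianca in UTC: 13:00-21:00 (add 1h to convert from UTC-1).
Clara in UTC: 09:45-12:45, 14:30-15:30, 16:00-20:30 (subtract 2h to convert from UTC+2).
Farrukh ∩ Nadia: 14:30-17:45.
Farrukh ∩ Nadia ∩ Bianca: 14:30-17:45.
Farrukh ∩ Nadia ∩ Bianca ∩ Clara: 14:30-15:30, 16:00-17:45.
The first common window of at least 30 minutes is 14:30-15:30, so the earliest start is 14:30.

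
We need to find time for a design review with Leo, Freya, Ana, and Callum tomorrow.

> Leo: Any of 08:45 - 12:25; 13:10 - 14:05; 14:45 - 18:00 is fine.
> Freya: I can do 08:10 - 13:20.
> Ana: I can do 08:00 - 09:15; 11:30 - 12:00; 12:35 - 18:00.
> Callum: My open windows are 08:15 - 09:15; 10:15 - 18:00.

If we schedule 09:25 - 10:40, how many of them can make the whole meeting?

2

Leo and Freya can make the full 09:25-10:40 slot — that's 2.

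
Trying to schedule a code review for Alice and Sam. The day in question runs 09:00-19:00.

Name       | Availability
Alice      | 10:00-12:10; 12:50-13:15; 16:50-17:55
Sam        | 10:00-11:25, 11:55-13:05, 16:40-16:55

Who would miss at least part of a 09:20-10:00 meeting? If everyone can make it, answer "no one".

Alice: not fully free for 09:20-10:00. Sam: not fully free for 09:20-10:00.

Alice, Sam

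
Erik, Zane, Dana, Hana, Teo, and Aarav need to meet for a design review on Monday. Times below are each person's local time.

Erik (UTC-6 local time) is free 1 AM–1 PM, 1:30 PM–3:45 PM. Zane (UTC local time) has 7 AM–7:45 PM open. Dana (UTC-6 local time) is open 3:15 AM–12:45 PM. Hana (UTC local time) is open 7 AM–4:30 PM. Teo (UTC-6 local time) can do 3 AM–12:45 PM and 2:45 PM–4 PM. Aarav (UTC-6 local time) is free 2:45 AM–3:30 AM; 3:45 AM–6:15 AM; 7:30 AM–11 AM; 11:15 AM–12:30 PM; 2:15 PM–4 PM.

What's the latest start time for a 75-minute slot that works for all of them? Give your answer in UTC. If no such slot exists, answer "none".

Erik in UTC: 07:00-19:00, 19:30-21:45 (add 6h to convert from UTC-6).
Zane in UTC: 07:00-19:45.
Dana in UTC: 09:15-18:45 (add 6h to convert from UTC-6).
Hana in UTC: 07:00-16:30.
Teo in UTC: 09:00-18:45, 20:45-22:00 (add 6h to convert from UTC-6).
Aarav in UTC: 08:45-09:30, 09:45-12:15, 13:30-17:00, 17:15-18:30, 20:15-22:00 (add 6h to convert from UTC-6).
Erik ∩ Zane: 07:00-19:00, 19:30-19:45.
Erik ∩ Zane ∩ Dana: 09:15-18:45.
Erik ∩ Zane ∩ Dana ∩ Hana: 09:15-16:30.
Erik ∩ Zane ∩ Dana ∩ Hana ∩ Teo: 09:15-16:30.
Erik ∩ Zane ∩ Dana ∩ Hana ∩ Teo ∩ Aarav: 09:15-09:30, 09:45-12:15, 13:30-16:30.
The last common window of at least 75 minutes is 13:30-16:30; a 75-minute meeting can start as late as 15:15 and still end by 16:30.

15:15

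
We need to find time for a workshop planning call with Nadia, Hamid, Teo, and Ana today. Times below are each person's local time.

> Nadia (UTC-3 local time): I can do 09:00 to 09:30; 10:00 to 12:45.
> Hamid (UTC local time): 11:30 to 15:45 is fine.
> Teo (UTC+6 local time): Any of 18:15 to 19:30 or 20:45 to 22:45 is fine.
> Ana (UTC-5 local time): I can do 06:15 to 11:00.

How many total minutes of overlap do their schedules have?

Nadia in UTC: 12:00-12:30, 13:00-15:45 (add 3h to convert from UTC-3).
Hamid in UTC: 11:30-15:45.
Teo in UTC: 12:15-13:30, 14:45-16:45 (subtract 6h to convert from UTC+6).
Ana in UTC: 11:15-16:00 (add 5h to convert from UTC-5).
Nadia ∩ Hamid: 12:00-12:30, 13:00-15:45.
Nadia ∩ Hamid ∩ Teo: 12:15-12:30, 13:00-13:30, 14:45-15:45.
Nadia ∩ Hamid ∩ Teo ∩ Ana: 12:15-12:30, 13:00-13:30, 14:45-15:45.
Summing the common windows: 15 + 30 + 60 = 105 minutes.

105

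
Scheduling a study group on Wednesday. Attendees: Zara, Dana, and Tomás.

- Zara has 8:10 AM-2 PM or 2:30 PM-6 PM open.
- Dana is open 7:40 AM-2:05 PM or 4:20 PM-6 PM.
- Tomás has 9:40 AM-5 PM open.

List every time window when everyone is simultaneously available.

Zara ∩ Dana: 08:10-14:00, 16:20-18:00.
Zara ∩ Dana ∩ Tomás: 09:40-14:00, 16:20-17:00.
So the common availability across everyone is 09:40-14:00, 16:20-17:00.

09:40-14:00, 16:20-17:00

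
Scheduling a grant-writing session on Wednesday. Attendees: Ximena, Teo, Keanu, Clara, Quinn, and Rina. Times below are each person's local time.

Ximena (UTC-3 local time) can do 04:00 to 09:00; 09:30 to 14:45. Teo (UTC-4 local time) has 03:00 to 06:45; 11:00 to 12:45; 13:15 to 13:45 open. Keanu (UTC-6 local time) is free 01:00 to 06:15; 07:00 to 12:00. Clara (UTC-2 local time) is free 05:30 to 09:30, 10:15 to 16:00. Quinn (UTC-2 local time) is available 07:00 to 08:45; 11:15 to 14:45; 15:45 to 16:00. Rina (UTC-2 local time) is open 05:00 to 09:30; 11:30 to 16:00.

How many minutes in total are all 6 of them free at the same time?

210

Ximena in UTC: 07:00-12:00, 12:30-17:45 (add 3h to convert from UTC-3).
Teo in UTC: 07:00-10:45, 15:00-16:45, 17:15-17:45 (add 4h to convert from UTC-4).
Keanu in UTC: 07:00-12:15, 13:00-18:00 (add 6h to convert from UTC-6).
Clara in UTC: 07:30-11:30, 12:15-18:00 (add 2h to convert from UTC-2).
Quinn in UTC: 09:00-10:45, 13:15-16:45, 17:45-18:00 (add 2h to convert from UTC-2).
Rina in UTC: 07:00-11:30, 13:30-18:00 (add 2h to convert from UTC-2).
Ximena ∩ Teo: 07:00-10:45, 15:00-16:45, 17:15-17:45.
Ximena ∩ Teo ∩ Keanu: 07:00-10:45, 15:00-16:45, 17:15-17:45.
Ximena ∩ Teo ∩ Keanu ∩ Clara: 07:30-10:45, 15:00-16:45, 17:15-17:45.
Ximena ∩ Teo ∩ Keanu ∩ Clara ∩ Quinn: 09:00-10:45, 15:00-16:45.
Ximena ∩ Teo ∩ Keanu ∩ Clara ∩ Quinn ∩ Rina: 09:00-10:45, 15:00-16:45.
Summing the common windows: 105 + 105 = 210 minutes.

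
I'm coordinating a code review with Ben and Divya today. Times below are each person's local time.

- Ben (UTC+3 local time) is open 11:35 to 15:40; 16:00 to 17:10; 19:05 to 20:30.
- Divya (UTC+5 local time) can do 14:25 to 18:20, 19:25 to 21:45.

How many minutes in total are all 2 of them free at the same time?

Ben in UTC: 08:35-12:40, 13:00-14:10, 16:05-17:30 (subtract 3h to convert from UTC+3).
Divya in UTC: 09:25-13:20, 14:25-16:45 (subtract 5h to convert from UTC+5).
Ben ∩ Divya: 09:25-12:40, 13:00-13:20, 16:05-16:45.
So the common availability across everyone is 09:25-12:40, 13:00-13:20, 16:05-16:45.
Summing the common windows: 195 + 20 + 40 = 255 minutes.

255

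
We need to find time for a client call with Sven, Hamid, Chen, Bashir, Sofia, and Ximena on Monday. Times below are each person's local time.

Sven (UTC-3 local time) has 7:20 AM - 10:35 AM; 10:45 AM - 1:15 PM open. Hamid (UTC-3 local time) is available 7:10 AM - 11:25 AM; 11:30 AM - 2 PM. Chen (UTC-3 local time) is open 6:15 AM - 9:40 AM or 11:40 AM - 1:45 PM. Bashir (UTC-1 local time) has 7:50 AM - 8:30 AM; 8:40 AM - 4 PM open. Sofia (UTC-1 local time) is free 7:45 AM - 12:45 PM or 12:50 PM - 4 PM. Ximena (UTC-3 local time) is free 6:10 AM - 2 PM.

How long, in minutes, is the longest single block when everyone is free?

Sven in UTC: 10:20-13:35, 13:45-16:15 (add 3h to convert from UTC-3).
Hamid in UTC: 10:10-14:25, 14:30-17:00 (add 3h to convert from UTC-3).
Chen in UTC: 09:15-12:40, 14:40-16:45 (add 3h to convert from UTC-3).
Bashir in UTC: 08:50-09:30, 09:40-17:00 (add 1h to convert from UTC-1).
Sofia in UTC: 08:45-13:45, 13:50-17:00 (add 1h to convert from UTC-1).
Ximena in UTC: 09:10-17:00 (add 3h to convert from UTC-3).
Sven ∩ Hamid: 10:20-13:35, 13:45-14:25, 14:30-16:15.
Sven ∩ Hamid ∩ Chen: 10:20-12:40, 14:40-16:15.
Sven ∩ Hamid ∩ Chen ∩ Bashir: 10:20-12:40, 14:40-16:15.
Sven ∩ Hamid ∩ Chen ∩ Bashir ∩ Sofia: 10:20-12:40, 14:40-16:15.
Sven ∩ Hamid ∩ Chen ∩ Bashir ∩ Sofia ∩ Ximena: 10:20-12:40, 14:40-16:15.
So the common availability across everyone is 10:20-12:40, 14:40-16:15.
The longest is 10:20-12:40 at 140 minutes.

140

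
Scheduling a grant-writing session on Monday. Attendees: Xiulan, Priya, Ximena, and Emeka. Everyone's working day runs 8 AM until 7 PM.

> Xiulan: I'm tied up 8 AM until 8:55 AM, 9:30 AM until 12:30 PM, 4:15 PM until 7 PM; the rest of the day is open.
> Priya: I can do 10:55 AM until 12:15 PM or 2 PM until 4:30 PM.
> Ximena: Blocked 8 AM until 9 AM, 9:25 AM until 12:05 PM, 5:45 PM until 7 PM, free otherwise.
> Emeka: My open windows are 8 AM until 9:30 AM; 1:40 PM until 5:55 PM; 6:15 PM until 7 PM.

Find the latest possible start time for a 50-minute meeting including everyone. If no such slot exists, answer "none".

Xiulan free: 08:55-09:30, 12:30-16:15 (invert busy blocks within the working day).
Priya free: 10:55-12:15, 14:00-16:30.
Ximena free: 09:00-09:25, 12:05-17:45 (invert busy blocks within the working day).
Emeka free: 08:00-09:30, 13:40-17:55, 18:15-19:00.
Xiulan ∩ Priya: 14:00-16:15.
Xiulan ∩ Priya ∩ Ximena: 14:00-16:15.
Xiulan ∩ Priya ∩ Ximena ∩ Emeka: 14:00-16:15.
The last common window of at least 50 minutes is 14:00-16:15; a 50-minute meeting can start as late as 15:25 and still end by 16:15.

15:25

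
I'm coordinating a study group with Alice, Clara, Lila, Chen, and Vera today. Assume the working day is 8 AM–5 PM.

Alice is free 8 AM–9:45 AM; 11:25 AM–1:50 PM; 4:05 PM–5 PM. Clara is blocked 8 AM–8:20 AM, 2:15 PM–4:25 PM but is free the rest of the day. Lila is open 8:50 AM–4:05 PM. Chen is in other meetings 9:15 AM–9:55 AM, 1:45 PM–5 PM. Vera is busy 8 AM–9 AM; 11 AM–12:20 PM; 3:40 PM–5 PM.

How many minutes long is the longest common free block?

85

Alice free: 08:00-09:45, 11:25-13:50, 16:05-17:00.
Clara free: 08:20-14:15, 16:25-17:00 (invert busy blocks within the working day).
Lila free: 08:50-16:05.
Chen free: 08:00-09:15, 09:55-13:45 (invert busy blocks within the working day).
Vera free: 09:00-11:00, 12:20-15:40 (invert busy blocks within the working day).
Alice ∩ Clara: 08:20-09:45, 11:25-13:50, 16:25-17:00.
Alice ∩ Clara ∩ Lila: 08:50-09:45, 11:25-13:50.
Alice ∩ Clara ∩ Lila ∩ Chen: 08:50-09:15, 11:25-13:45.
Alice ∩ Clara ∩ Lila ∩ Chen ∩ Vera: 09:00-09:15, 12:20-13:45.
Those are the intersection windows.
The longest is 12:20-13:45 at 85 minutes.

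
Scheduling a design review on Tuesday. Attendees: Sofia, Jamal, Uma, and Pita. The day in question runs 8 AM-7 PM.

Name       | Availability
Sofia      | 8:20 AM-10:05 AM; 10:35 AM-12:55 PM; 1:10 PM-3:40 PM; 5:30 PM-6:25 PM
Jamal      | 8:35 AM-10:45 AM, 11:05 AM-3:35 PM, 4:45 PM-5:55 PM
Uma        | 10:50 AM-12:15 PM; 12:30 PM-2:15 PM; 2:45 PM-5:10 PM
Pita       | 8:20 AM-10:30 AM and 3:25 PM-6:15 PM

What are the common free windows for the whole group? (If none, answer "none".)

Sofia ∩ Jamal: 08:35-10:05, 10:35-10:45, 11:05-12:55, 13:10-15:35, 17:30-17:55.
Sofia ∩ Jamal ∩ Uma: 11:05-12:15, 12:30-12:55, 13:10-14:15, 14:45-15:35.
Sofia ∩ Jamal ∩ Uma ∩ Pita: 15:25-15:35.

15:25-15:35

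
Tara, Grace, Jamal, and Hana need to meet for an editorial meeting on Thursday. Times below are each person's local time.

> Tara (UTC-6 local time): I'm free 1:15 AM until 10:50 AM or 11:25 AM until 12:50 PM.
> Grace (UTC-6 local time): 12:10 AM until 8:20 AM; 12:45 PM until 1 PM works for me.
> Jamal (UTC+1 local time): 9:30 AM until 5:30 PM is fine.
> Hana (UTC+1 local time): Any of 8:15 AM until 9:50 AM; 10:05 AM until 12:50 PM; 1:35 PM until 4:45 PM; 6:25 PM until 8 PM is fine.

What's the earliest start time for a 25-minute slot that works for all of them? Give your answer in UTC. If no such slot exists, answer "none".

Tara in UTC: 07:15-16:50, 17:25-18:50 (add 6h to convert from UTC-6).
Grace in UTC: 06:10-14:20, 18:45-19:00 (add 6h to convert from UTC-6).
Jamal in UTC: 08:30-16:30 (subtract 1h to convert from UTC+1).
Hana in UTC: 07:15-08:50, 09:05-11:50, 12:35-15:45, 17:25-19:00 (subtract 1h to convert from UTC+1).
Tara ∩ Grace: 07:15-14:20, 18:45-18:50.
Tara ∩ Grace ∩ Jamal: 08:30-14:20.
Tara ∩ Grace ∩ Jamal ∩ Hana: 08:30-08:50, 09:05-11:50, 12:35-14:20.
Those are the intersection windows.
The first common window of at least 25 minutes is 09:05-11:50, so the earliest start is 09:05.

09:05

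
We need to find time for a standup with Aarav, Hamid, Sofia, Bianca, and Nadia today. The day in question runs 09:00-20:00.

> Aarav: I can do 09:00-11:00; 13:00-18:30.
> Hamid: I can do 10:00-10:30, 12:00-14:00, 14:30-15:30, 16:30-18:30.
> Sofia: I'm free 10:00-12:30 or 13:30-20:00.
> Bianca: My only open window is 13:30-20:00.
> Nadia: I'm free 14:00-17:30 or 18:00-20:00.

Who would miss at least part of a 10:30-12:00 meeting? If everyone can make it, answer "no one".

Aarav: not fully free for 10:30-12:00. Hamid: not fully free for 10:30-12:00. Sofia: free for 10:30-12:00. Bianca: not fully free for 10:30-12:00. Nadia: not fully free for 10:30-12:00.

Aarav, Bianca, Hamid, Nadia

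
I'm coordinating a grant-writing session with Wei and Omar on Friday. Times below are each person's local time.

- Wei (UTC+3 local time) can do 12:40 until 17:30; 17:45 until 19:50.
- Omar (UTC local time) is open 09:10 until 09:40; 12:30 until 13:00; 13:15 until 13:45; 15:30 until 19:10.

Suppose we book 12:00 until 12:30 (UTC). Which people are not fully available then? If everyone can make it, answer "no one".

Omar

Wei in UTC: 09:40-14:30, 14:45-16:50 (subtract 3h to convert from UTC+3).
Omar in UTC: 09:10-09:40, 12:30-13:00, 13:15-13:45, 15:30-19:10.
Wei: free for 12:00-12:30. Omar: not fully free for 12:00-12:30.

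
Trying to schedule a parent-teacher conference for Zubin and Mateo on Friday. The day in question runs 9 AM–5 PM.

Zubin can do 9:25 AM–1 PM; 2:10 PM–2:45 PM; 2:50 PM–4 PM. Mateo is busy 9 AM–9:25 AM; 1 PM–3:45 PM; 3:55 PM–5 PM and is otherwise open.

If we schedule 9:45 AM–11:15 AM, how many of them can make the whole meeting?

Zubin free: 09:25-13:00, 14:10-14:45, 14:50-16:00.
Mateo free: 09:25-13:00, 15:45-15:55 (invert busy blocks within the working day).
Zubin and Mateo can make the full 09:45-11:15 slot — that's 2.

2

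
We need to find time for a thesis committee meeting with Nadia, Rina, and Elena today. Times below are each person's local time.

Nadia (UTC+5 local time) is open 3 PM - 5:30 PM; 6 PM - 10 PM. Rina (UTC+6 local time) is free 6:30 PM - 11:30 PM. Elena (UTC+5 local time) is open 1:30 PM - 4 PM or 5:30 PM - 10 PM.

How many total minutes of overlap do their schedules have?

240

Nadia in UTC: 10:00-12:30, 13:00-17:00 (subtract 5h to convert from UTC+5).
Rina in UTC: 12:30-17:30 (subtract 6h to convert from UTC+6).
Elena in UTC: 08:30-11:00, 12:30-17:00 (subtract 5h to convert from UTC+5).
Nadia ∩ Rina: 13:00-17:00.
Nadia ∩ Rina ∩ Elena: 13:00-17:00.
That's a single block of 240 minutes.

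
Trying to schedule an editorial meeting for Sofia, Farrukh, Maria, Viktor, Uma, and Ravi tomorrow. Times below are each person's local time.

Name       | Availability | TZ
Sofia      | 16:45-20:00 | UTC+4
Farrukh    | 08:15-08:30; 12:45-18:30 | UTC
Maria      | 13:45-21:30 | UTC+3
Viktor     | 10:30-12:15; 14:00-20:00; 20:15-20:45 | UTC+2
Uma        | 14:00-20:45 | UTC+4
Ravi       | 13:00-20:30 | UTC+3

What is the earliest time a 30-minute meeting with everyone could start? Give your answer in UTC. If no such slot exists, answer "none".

Sofia in UTC: 12:45-16:00 (subtract 4h to convert from UTC+4).
Farrukh in UTC: 08:15-08:30, 12:45-18:30.
Maria in UTC: 10:45-18:30 (subtract 3h to convert from UTC+3).
Viktor in UTC: 08:30-10:15, 12:00-18:00, 18:15-18:45 (subtract 2h to convert from UTC+2).
Uma in UTC: 10:00-16:45 (subtract 4h to convert from UTC+4).
Ravi in UTC: 10:00-17:30 (subtract 3h to convert from UTC+3).
Sofia ∩ Farrukh: 12:45-16:00.
Sofia ∩ Farrukh ∩ Maria: 12:45-16:00.
Sofia ∩ Farrukh ∩ Maria ∩ Viktor: 12:45-16:00.
Sofia ∩ Farrukh ∩ Maria ∩ Viktor ∩ Uma: 12:45-16:00.
Sofia ∩ Farrukh ∩ Maria ∩ Viktor ∩ Uma ∩ Ravi: 12:45-16:00.
The first common window of at least 30 minutes is 12:45-16:00, so the earliest start is 12:45.

12:45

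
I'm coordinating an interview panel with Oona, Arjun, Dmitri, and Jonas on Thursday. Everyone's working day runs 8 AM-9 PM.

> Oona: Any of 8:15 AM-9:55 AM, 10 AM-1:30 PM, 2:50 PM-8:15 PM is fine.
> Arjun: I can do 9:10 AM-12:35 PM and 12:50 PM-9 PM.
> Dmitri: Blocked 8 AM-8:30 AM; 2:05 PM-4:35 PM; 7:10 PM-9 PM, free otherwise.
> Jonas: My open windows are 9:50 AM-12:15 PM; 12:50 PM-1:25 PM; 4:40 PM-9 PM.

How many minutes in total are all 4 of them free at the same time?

325

Oona free: 08:15-09:55, 10:00-13:30, 14:50-20:15.
Arjun free: 09:10-12:35, 12:50-21:00.
Dmitri free: 08:30-14:05, 16:35-19:10 (invert busy blocks within the working day).
Jonas free: 09:50-12:15, 12:50-13:25, 16:40-21:00.
Oona ∩ Arjun: 09:10-09:55, 10:00-12:35, 12:50-13:30, 14:50-20:15.
Oona ∩ Arjun ∩ Dmitri: 09:10-09:55, 10:00-12:35, 12:50-13:30, 16:35-19:10.
Oona ∩ Arjun ∩ Dmitri ∩ Jonas: 09:50-09:55, 10:00-12:15, 12:50-13:25, 16:40-19:10.
Those are the intersection windows.
Summing the common windows: 5 + 135 + 35 + 150 = 325 minutes.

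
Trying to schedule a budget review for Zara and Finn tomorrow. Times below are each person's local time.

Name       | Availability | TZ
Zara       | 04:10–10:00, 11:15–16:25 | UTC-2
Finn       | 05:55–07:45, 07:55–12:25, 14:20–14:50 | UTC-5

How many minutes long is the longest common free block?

250

Zara in UTC: 06:10-12:00, 13:15-18:25 (add 2h to convert from UTC-2).
Finn in UTC: 10:55-12:45, 12:55-17:25, 19:20-19:50 (add 5h to convert from UTC-5).
Zara ∩ Finn: 10:55-12:00, 13:15-17:25.
Those are the intersection windows.
The longest is 13:15-17:25 at 250 minutes.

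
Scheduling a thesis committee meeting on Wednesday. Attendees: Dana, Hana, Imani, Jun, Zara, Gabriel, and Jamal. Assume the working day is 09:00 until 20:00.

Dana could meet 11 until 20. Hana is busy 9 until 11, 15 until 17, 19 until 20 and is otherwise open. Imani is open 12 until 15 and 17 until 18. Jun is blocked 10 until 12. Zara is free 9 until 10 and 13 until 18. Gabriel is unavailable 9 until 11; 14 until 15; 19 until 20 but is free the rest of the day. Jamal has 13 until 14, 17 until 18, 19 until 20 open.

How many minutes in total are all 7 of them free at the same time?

Dana free: 11:00-20:00.
Hana free: 11:00-15:00, 17:00-19:00 (invert busy blocks within the working day).
Imani free: 12:00-15:00, 17:00-18:00.
Jun free: 09:00-10:00, 12:00-20:00 (invert busy blocks within the working day).
Zara free: 09:00-10:00, 13:00-18:00.
Gabriel free: 11:00-14:00, 15:00-19:00 (invert busy blocks within the working day).
Jamal free: 13:00-14:00, 17:00-18:00, 19:00-20:00.
Dana ∩ Hana: 11:00-15:00, 17:00-19:00.
Dana ∩ Hana ∩ Imani: 12:00-15:00, 17:00-18:00.
Dana ∩ Hana ∩ Imani ∩ Jun: 12:00-15:00, 17:00-18:00.
Dana ∩ Hana ∩ Imani ∩ Jun ∩ Zara: 13:00-15:00, 17:00-18:00.
Dana ∩ Hana ∩ Imani ∩ Jun ∩ Zara ∩ Gabriel: 13:00-14:00, 17:00-18:00.
Dana ∩ Hana ∩ Imani ∩ Jun ∩ Zara ∩ Gabriel ∩ Jamal: 13:00-14:00, 17:00-18:00.
Summing the common windows: 60 + 60 = 120 minutes.

120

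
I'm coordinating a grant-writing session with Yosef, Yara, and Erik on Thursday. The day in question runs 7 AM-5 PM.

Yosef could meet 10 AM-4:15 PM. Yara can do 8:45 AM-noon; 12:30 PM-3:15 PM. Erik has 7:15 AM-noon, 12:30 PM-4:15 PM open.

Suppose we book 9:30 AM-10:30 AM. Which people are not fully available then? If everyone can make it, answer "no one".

Yosef: not fully free for 09:30-10:30. Yara: free for 09:30-10:30. Erik: free for 09:30-10:30.

Yosef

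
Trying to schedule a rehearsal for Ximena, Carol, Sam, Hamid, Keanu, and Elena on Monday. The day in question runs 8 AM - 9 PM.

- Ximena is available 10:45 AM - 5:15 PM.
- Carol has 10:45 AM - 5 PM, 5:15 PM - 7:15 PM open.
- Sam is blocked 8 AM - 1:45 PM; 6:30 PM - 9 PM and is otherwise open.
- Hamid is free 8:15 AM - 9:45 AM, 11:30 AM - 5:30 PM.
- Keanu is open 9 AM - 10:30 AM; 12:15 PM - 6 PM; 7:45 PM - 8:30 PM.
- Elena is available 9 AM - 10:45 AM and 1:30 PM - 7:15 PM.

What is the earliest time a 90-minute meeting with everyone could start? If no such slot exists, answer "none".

13:45

Ximena free: 10:45-17:15.
Carol free: 10:45-17:00, 17:15-19:15.
Sam free: 13:45-18:30 (invert busy blocks within the working day).
Hamid free: 08:15-09:45, 11:30-17:30.
Keanu free: 09:00-10:30, 12:15-18:00, 19:45-20:30.
Elena free: 09:00-10:45, 13:30-19:15.
Ximena ∩ Carol: 10:45-17:00.
Ximena ∩ Carol ∩ Sam: 13:45-17:00.
Ximena ∩ Carol ∩ Sam ∩ Hamid: 13:45-17:00.
Ximena ∩ Carol ∩ Sam ∩ Hamid ∩ Keanu: 13:45-17:00.
Ximena ∩ Carol ∩ Sam ∩ Hamid ∩ Keanu ∩ Elena: 13:45-17:00.
Those are the intersection windows.
The first common window of at least 90 minutes is 13:45-17:00, so the earliest start is 13:45.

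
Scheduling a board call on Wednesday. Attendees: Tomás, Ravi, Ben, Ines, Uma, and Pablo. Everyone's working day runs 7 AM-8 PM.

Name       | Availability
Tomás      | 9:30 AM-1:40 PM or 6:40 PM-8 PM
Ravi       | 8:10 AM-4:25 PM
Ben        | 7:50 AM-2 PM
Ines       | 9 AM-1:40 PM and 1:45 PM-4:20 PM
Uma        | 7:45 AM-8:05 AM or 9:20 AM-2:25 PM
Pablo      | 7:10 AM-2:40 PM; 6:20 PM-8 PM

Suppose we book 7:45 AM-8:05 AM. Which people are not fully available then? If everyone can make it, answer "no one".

Ben, Ines, Ravi, Tomás

Tomás: not fully free for 07:45-08:05. Ravi: not fully free for 07:45-08:05. Ben: not fully free for 07:45-08:05. Ines: not fully free for 07:45-08:05. Uma: free for 07:45-08:05. Pablo: free for 07:45-08:05.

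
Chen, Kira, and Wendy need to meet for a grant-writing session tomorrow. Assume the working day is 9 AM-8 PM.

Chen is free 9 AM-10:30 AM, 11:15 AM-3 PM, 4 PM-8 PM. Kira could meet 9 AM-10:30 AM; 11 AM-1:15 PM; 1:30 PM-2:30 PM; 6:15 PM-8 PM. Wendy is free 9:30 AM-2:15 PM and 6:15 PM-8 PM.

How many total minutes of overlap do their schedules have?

330

Chen ∩ Kira: 09:00-10:30, 11:15-13:15, 13:30-14:30, 18:15-20:00.
Chen ∩ Kira ∩ Wendy: 09:30-10:30, 11:15-13:15, 13:30-14:15, 18:15-20:00.
Summing the common windows: 60 + 120 + 45 + 105 = 330 minutes.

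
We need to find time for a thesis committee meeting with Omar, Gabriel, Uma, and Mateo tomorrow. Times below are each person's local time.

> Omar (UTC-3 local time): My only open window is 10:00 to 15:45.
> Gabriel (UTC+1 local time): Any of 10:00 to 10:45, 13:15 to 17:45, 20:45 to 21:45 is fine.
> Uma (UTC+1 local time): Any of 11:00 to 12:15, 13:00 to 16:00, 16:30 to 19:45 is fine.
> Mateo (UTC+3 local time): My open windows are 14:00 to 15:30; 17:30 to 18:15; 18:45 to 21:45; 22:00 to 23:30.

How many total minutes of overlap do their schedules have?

90

Omar in UTC: 13:00-18:45 (add 3h to convert from UTC-3).
Gabriel in UTC: 09:00-09:45, 12:15-16:45, 19:45-20:45 (subtract 1h to convert from UTC+1).
Uma in UTC: 10:00-11:15, 12:00-15:00, 15:30-18:45 (subtract 1h to convert from UTC+1).
Mateo in UTC: 11:00-12:30, 14:30-15:15, 15:45-18:45, 19:00-20:30 (subtract 3h to convert from UTC+3).
Omar ∩ Gabriel: 13:00-16:45.
Omar ∩ Gabriel ∩ Uma: 13:00-15:00, 15:30-16:45.
Omar ∩ Gabriel ∩ Uma ∩ Mateo: 14:30-15:00, 15:45-16:45.
So the common availability across everyone is 14:30-15:00, 15:45-16:45.
Summing the common windows: 30 + 60 = 90 minutes.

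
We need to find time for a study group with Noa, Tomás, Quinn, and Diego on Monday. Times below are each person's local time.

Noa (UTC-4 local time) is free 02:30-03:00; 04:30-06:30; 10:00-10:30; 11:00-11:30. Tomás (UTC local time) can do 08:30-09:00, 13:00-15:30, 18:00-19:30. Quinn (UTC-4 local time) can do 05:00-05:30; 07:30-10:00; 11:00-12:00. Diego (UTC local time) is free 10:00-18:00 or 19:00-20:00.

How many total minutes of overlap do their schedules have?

30

Noa in UTC: 06:30-07:00, 08:30-10:30, 14:00-14:30, 15:00-15:30 (add 4h to convert from UTC-4).
Tomás in UTC: 08:30-09:00, 13:00-15:30, 18:00-19:30.
Quinn in UTC: 09:00-09:30, 11:30-14:00, 15:00-16:00 (add 4h to convert from UTC-4).
Diego in UTC: 10:00-18:00, 19:00-20:00.
Noa ∩ Tomás: 08:30-09:00, 14:00-14:30, 15:00-15:30.
Noa ∩ Tomás ∩ Quinn: 15:00-15:30.
Noa ∩ Tomás ∩ Quinn ∩ Diego: 15:00-15:30.
That's a single block of 30 minutes.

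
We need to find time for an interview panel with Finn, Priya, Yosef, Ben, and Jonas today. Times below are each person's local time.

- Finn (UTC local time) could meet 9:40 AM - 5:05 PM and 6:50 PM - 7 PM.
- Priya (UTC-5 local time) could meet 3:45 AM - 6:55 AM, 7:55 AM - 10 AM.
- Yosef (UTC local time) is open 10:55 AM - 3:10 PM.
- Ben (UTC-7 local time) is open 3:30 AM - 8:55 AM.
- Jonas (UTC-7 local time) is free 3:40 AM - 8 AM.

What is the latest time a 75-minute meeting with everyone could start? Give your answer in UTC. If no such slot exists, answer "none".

13:45

Finn in UTC: 09:40-17:05, 18:50-19:00.
Priya in UTC: 08:45-11:55, 12:55-15:00 (add 5h to convert from UTC-5).
Yosef in UTC: 10:55-15:10.
Ben in UTC: 10:30-15:55 (add 7h to convert from UTC-7).
Jonas in UTC: 10:40-15:00 (add 7h to convert from UTC-7).
Finn ∩ Priya: 09:40-11:55, 12:55-15:00.
Finn ∩ Priya ∩ Yosef: 10:55-11:55, 12:55-15:00.
Finn ∩ Priya ∩ Yosef ∩ Ben: 10:55-11:55, 12:55-15:00.
Finn ∩ Priya ∩ Yosef ∩ Ben ∩ Jonas: 10:55-11:55, 12:55-15:00.
The last common window of at least 75 minutes is 12:55-15:00; a 75-minute meeting can start as late as 13:45 and still end by 15:00.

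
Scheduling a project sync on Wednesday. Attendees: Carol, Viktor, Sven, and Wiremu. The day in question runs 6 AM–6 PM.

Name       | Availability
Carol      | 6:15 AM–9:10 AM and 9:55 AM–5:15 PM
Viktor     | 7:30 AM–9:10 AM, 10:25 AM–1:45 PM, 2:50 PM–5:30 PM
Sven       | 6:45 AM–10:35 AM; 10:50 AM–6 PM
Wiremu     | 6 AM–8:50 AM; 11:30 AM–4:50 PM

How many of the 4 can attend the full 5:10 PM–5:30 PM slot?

Viktor and Sven can make the full 17:10-17:30 slot — that's 2.

2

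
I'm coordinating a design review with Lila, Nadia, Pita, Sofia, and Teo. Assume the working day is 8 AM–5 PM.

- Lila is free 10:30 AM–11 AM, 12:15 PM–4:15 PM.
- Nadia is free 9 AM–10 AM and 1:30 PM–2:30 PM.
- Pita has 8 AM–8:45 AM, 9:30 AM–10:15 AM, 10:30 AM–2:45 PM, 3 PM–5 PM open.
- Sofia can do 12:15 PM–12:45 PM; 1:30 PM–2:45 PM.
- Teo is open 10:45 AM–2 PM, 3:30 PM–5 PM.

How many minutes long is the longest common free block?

30

Lila ∩ Nadia: 13:30-14:30.
Lila ∩ Nadia ∩ Pita: 13:30-14:30.
Lila ∩ Nadia ∩ Pita ∩ Sofia: 13:30-14:30.
Lila ∩ Nadia ∩ Pita ∩ Sofia ∩ Teo: 13:30-14:00.
So the common availability across everyone is 13:30-14:00.
The longest is 13:30-14:00 at 30 minutes.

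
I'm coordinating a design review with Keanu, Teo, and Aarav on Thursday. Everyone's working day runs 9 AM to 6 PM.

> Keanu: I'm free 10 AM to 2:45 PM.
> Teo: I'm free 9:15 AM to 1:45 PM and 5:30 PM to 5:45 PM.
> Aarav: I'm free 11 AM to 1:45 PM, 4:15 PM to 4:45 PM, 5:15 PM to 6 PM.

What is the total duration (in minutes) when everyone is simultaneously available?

Keanu ∩ Teo: 10:00-13:45.
Keanu ∩ Teo ∩ Aarav: 11:00-13:45.
Those are the intersection windows.
That's a single block of 165 minutes.

165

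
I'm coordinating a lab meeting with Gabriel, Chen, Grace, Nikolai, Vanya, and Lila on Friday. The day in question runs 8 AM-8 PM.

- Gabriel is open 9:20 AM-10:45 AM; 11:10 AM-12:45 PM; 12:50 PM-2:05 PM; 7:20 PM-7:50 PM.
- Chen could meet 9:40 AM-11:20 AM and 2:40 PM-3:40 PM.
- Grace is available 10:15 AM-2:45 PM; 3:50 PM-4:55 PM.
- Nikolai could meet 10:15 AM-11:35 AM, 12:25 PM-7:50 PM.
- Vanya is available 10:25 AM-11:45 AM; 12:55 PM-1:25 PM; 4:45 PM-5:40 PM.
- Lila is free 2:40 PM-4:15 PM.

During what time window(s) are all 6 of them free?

Gabriel ∩ Chen: 09:40-10:45, 11:10-11:20.
Gabriel ∩ Chen ∩ Grace: 10:15-10:45, 11:10-11:20.
Gabriel ∩ Chen ∩ Grace ∩ Nikolai: 10:15-10:45, 11:10-11:20.
Gabriel ∩ Chen ∩ Grace ∩ Nikolai ∩ Vanya: 10:25-10:45, 11:10-11:20.
Gabriel ∩ Chen ∩ Grace ∩ Nikolai ∩ Vanya ∩ Lila: ∅.
There is no time when everyone is free.

none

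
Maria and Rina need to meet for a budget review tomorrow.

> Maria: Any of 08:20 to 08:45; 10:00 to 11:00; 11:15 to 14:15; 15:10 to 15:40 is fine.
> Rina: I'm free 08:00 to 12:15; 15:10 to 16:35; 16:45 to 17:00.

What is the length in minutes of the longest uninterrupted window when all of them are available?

Maria ∩ Rina: 08:20-08:45, 10:00-11:00, 11:15-12:15, 15:10-15:40.
The longest is 10:00-11:00 at 60 minutes.

60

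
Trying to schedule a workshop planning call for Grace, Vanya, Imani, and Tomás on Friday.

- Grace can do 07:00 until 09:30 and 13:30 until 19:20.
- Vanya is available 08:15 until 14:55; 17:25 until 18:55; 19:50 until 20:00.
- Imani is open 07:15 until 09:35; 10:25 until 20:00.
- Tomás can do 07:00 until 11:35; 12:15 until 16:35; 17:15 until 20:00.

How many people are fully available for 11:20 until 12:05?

Vanya and Imani can make the full 11:20-12:05 slot — that's 2.

2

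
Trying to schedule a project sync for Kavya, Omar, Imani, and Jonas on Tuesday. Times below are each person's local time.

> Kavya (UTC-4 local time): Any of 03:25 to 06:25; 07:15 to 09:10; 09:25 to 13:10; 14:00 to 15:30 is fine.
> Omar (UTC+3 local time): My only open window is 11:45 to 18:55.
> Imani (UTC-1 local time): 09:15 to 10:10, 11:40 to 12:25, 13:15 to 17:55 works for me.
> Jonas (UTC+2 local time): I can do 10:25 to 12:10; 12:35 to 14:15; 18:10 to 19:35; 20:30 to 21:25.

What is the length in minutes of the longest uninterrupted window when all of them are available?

Kavya in UTC: 07:25-10:25, 11:15-13:10, 13:25-17:10, 18:00-19:30 (add 4h to convert from UTC-4).
Omar in UTC: 08:45-15:55 (subtract 3h to convert from UTC+3).
Imani in UTC: 10:15-11:10, 12:40-13:25, 14:15-18:55 (add 1h to convert from UTC-1).
Jonas in UTC: 08:25-10:10, 10:35-12:15, 16:10-17:35, 18:30-19:25 (subtract 2h to convert from UTC+2).
Kavya ∩ Omar: 08:45-10:25, 11:15-13:10, 13:25-15:55.
Kavya ∩ Omar ∩ Imani: 10:15-10:25, 12:40-13:10, 14:15-15:55.
Kavya ∩ Omar ∩ Imani ∩ Jonas: ∅.
There is no time when everyone is free.
No common window exists, so the longest block is 0 minutes.

0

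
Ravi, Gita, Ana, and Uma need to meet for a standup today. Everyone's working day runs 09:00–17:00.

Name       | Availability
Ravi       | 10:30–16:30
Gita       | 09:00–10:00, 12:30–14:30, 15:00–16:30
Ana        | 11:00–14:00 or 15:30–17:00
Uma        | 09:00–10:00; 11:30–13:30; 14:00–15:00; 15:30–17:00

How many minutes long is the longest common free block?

Ravi ∩ Gita: 12:30-14:30, 15:00-16:30.
Ravi ∩ Gita ∩ Ana: 12:30-14:00, 15:30-16:30.
Ravi ∩ Gita ∩ Ana ∩ Uma: 12:30-13:30, 15:30-16:30.
Those are the intersection windows.
The longest is 12:30-13:30 at 60 minutes.

60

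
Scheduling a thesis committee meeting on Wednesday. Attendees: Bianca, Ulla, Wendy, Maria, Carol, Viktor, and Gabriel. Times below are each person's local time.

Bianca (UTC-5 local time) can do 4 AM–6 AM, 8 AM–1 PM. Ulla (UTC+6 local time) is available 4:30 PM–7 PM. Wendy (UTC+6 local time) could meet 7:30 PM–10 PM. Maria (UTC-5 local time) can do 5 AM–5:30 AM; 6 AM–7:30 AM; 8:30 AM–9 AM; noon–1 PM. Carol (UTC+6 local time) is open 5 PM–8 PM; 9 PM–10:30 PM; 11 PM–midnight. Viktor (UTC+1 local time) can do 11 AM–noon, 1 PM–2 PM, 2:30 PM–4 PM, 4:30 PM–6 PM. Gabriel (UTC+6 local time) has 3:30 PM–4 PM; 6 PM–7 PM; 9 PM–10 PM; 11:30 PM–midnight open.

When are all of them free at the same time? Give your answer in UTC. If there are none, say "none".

Bianca in UTC: 09:00-11:00, 13:00-18:00 (add 5h to convert from UTC-5).
Ulla in UTC: 10:30-13:00 (subtract 6h to convert from UTC+6).
Wendy in UTC: 13:30-16:00 (subtract 6h to convert from UTC+6).
Maria in UTC: 10:00-10:30, 11:00-12:30, 13:30-14:00, 17:00-18:00 (add 5h to convert from UTC-5).
Carol in UTC: 11:00-14:00, 15:00-16:30, 17:00-18:00 (subtract 6h to convert from UTC+6).
Viktor in UTC: 10:00-11:00, 12:00-13:00, 13:30-15:00, 15:30-17:00 (subtract 1h to convert from UTC+1).
Gabriel in UTC: 09:30-10:00, 12:00-13:00, 15:00-16:00, 17:30-18:00 (subtract 6h to convert from UTC+6).
Bianca ∩ Ulla: 10:30-11:00.
Bianca ∩ Ulla ∩ Wendy: ∅.
Bianca ∩ Ulla ∩ Wendy ∩ Maria: ∅.
Bianca ∩ Ulla ∩ Wendy ∩ Maria ∩ Carol: ∅.
Bianca ∩ Ulla ∩ Wendy ∩ Maria ∩ Carol ∩ Viktor: ∅.
Bianca ∩ Ulla ∩ Wendy ∩ Maria ∩ Carol ∩ Viktor ∩ Gabriel: ∅.
There is no time when everyone is free.

none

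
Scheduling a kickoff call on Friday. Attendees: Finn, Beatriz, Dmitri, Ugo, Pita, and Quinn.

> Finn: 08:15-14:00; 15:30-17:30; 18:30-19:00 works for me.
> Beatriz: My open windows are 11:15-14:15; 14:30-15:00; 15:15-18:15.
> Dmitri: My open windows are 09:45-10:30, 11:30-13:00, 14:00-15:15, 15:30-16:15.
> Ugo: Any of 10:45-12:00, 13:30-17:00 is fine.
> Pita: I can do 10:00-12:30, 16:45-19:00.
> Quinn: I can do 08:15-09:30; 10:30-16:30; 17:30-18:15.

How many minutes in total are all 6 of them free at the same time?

30

Finn ∩ Beatriz: 11:15-14:00, 15:30-17:30.
Finn ∩ Beatriz ∩ Dmitri: 11:30-13:00, 15:30-16:15.
Finn ∩ Beatriz ∩ Dmitri ∩ Ugo: 11:30-12:00, 15:30-16:15.
Finn ∩ Beatriz ∩ Dmitri ∩ Ugo ∩ Pita: 11:30-12:00.
Finn ∩ Beatriz ∩ Dmitri ∩ Ugo ∩ Pita ∩ Quinn: 11:30-12:00.
Those are the intersection windows.
That's a single block of 30 minutes.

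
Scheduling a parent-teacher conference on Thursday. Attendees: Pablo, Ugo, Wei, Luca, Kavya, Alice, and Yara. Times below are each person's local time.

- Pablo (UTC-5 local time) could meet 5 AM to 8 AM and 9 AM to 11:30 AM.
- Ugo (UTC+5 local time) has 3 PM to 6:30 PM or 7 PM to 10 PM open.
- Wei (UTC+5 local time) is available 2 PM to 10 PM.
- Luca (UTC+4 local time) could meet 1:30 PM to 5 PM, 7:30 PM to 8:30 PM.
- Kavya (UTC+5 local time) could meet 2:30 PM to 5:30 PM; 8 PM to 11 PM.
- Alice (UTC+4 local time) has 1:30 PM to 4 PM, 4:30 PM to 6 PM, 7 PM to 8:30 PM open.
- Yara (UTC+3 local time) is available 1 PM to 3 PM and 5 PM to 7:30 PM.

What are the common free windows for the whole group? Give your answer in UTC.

10:00-12:00, 15:30-16:30

Pablo in UTC: 10:00-13:00, 14:00-16:30 (add 5h to convert from UTC-5).
Ugo in UTC: 10:00-13:30, 14:00-17:00 (subtract 5h to convert from UTC+5).
Wei in UTC: 09:00-17:00 (subtract 5h to convert from UTC+5).
Luca in UTC: 09:30-13:00, 15:30-16:30 (subtract 4h to convert from UTC+4).
Kavya in UTC: 09:30-12:30, 15:00-18:00 (subtract 5h to convert from UTC+5).
Alice in UTC: 09:30-12:00, 12:30-14:00, 15:00-16:30 (subtract 4h to convert from UTC+4).
Yara in UTC: 10:00-12:00, 14:00-16:30 (subtract 3h to convert from UTC+3).
Pablo ∩ Ugo: 10:00-13:00, 14:00-16:30.
Pablo ∩ Ugo ∩ Wei: 10:00-13:00, 14:00-16:30.
Pablo ∩ Ugo ∩ Wei ∩ Luca: 10:00-13:00, 15:30-16:30.
Pablo ∩ Ugo ∩ Wei ∩ Luca ∩ Kavya: 10:00-12:30, 15:30-16:30.
Pablo ∩ Ugo ∩ Wei ∩ Luca ∩ Kavya ∩ Alice: 10:00-12:00, 15:30-16:30.
Pablo ∩ Ugo ∩ Wei ∩ Luca ∩ Kavya ∩ Alice ∩ Yara: 10:00-12:00, 15:30-16:30.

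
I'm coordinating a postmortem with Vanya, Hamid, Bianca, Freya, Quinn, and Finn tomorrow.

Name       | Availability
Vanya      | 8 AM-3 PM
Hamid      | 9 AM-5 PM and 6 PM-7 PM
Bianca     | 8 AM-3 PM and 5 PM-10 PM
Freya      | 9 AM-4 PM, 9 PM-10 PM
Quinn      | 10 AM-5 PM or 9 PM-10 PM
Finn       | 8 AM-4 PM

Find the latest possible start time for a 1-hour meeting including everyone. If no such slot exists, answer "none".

14:00

Vanya ∩ Hamid: 09:00-15:00.
Vanya ∩ Hamid ∩ Bianca: 09:00-15:00.
Vanya ∩ Hamid ∩ Bianca ∩ Freya: 09:00-15:00.
Vanya ∩ Hamid ∩ Bianca ∩ Freya ∩ Quinn: 10:00-15:00.
Vanya ∩ Hamid ∩ Bianca ∩ Freya ∩ Quinn ∩ Finn: 10:00-15:00.
The last common window of at least 60 minutes is 10:00-15:00; a 60-minute meeting can start as late as 14:00 and still end by 15:00.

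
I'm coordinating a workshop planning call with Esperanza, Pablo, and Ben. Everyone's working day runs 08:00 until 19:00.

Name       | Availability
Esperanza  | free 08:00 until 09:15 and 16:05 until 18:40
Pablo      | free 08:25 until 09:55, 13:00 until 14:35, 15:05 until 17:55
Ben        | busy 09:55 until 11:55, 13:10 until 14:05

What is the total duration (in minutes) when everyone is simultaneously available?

Esperanza free: 08:00-09:15, 16:05-18:40.
Pablo free: 08:25-09:55, 13:00-14:35, 15:05-17:55.
Ben free: 08:00-09:55, 11:55-13:10, 14:05-19:00 (invert busy blocks within the working day).
Esperanza ∩ Pablo: 08:25-09:15, 16:05-17:55.
Esperanza ∩ Pablo ∩ Ben: 08:25-09:15, 16:05-17:55.
Summing the common windows: 50 + 110 = 160 minutes.

160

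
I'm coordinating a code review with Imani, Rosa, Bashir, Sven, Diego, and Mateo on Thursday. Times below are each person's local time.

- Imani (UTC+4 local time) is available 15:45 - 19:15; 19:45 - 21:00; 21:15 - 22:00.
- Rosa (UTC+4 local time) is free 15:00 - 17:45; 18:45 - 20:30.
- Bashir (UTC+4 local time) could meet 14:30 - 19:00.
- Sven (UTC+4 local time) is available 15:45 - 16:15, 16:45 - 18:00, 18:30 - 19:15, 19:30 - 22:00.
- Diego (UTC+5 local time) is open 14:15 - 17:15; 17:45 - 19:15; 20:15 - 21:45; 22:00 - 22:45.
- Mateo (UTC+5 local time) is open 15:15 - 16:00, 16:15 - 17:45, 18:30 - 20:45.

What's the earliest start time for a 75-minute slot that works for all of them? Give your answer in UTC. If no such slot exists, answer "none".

Imani in UTC: 11:45-15:15, 15:45-17:00, 17:15-18:00 (subtract 4h to convert from UTC+4).
Rosa in UTC: 11:00-13:45, 14:45-16:30 (subtract 4h to convert from UTC+4).
Bashir in UTC: 10:30-15:00 (subtract 4h to convert from UTC+4).
Sven in UTC: 11:45-12:15, 12:45-14:00, 14:30-15:15, 15:30-18:00 (subtract 4h to convert from UTC+4).
Diego in UTC: 09:15-12:15, 12:45-14:15, 15:15-16:45, 17:00-17:45 (subtract 5h to convert from UTC+5).
Mateo in UTC: 10:15-11:00, 11:15-12:45, 13:30-15:45 (subtract 5h to convert from UTC+5).
Imani ∩ Rosa: 11:45-13:45, 14:45-15:15, 15:45-16:30.
Imani ∩ Rosa ∩ Bashir: 11:45-13:45, 14:45-15:00.
Imani ∩ Rosa ∩ Bashir ∩ Sven: 11:45-12:15, 12:45-13:45, 14:45-15:00.
Imani ∩ Rosa ∩ Bashir ∩ Sven ∩ Diego: 11:45-12:15, 12:45-13:45.
Imani ∩ Rosa ∩ Bashir ∩ Sven ∩ Diego ∩ Mateo: 11:45-12:15, 13:30-13:45.
So the common availability across everyone is 11:45-12:15, 13:30-13:45.
No common window is at least 75 minutes long.

none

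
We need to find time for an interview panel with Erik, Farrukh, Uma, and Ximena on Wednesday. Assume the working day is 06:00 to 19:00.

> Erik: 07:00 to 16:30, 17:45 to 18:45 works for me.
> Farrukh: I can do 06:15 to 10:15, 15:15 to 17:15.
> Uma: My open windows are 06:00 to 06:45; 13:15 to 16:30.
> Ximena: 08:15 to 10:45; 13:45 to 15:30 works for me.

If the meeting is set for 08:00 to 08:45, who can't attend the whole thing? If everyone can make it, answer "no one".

Uma, Ximena

Erik: free for 08:00-08:45. Farrukh: free for 08:00-08:45. Uma: not fully free for 08:00-08:45. Ximena: not fully free for 08:00-08:45.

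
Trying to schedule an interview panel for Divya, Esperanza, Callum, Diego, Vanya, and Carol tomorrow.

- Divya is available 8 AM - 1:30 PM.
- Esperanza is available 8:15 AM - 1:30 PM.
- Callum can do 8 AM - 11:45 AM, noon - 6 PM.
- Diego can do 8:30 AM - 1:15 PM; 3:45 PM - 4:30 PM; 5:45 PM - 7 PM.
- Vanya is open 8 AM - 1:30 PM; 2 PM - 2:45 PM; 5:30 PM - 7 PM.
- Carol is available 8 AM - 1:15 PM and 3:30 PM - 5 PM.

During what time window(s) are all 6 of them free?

08:30-11:45, 12:00-13:15

Divya ∩ Esperanza: 08:15-13:30.
Divya ∩ Esperanza ∩ Callum: 08:15-11:45, 12:00-13:30.
Divya ∩ Esperanza ∩ Callum ∩ Diego: 08:30-11:45, 12:00-13:15.
Divya ∩ Esperanza ∩ Callum ∩ Diego ∩ Vanya: 08:30-11:45, 12:00-13:15.
Divya ∩ Esperanza ∩ Callum ∩ Diego ∩ Vanya ∩ Carol: 08:30-11:45, 12:00-13:15.
Those are the intersection windows.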